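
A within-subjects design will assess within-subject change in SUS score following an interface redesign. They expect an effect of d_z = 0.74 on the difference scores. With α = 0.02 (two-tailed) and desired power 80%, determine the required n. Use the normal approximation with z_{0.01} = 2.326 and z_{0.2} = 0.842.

n = 19 pairs

For a paired (one-sample on differences) test: n = ((z_{α/2} + z_β) / d)².
z_{α/2} + z_β = 2.326 + 0.842 = 3.168.
n = (3.168 / 0.74)² = 4.281² = 18.33.
Round up.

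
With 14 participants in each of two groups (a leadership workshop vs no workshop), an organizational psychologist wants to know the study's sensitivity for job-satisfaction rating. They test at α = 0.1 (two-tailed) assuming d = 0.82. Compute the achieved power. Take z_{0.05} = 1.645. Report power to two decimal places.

For two equal groups, power = Φ(d·√(n/2) − z_{α/2}).
d·√(n/2) = 0.82 × √(14/2) = 0.82 × 2.646 = 2.170.
z_β = 2.170 − 1.645 = 0.525.
Power = Φ(0.525) = 0.700.

power ≈ 0.70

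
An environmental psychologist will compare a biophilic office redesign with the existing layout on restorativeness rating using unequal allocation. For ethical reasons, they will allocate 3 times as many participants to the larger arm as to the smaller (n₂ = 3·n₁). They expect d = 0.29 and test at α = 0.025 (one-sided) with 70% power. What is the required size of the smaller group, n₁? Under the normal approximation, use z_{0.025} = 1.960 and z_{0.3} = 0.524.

With allocation ratio k = n₂/n₁ = 3, Var(x̄₁−x̄₂) = σ²(1/n₁ + 1/(k·n₁)) = σ²·(k+1)/(k·n₁).
So n₁ = (1 + 1/k)·((z_{α} + z_β)/d)² = 1.333 × (2.484/0.29)².
n₁ = 1.333 × 73.37 = 97.8.
Round up: n₁ = 98, giving n₂ = 3 × 98 = 294.

n₁ = 98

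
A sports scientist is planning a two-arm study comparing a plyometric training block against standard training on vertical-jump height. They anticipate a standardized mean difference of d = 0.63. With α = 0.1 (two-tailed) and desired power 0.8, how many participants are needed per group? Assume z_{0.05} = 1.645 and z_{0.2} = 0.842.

For two independent groups with equal n: n = 2·((z_{α/2} + z_β) / d)².
z_{α/2} + z_β = 1.645 + 0.842 = 2.487.
n = 2 × (2.487 / 0.63)² = 2 × 3.948² = 2 × 15.58 = 31.2.
Round up to the next whole participant.

n = 32 per group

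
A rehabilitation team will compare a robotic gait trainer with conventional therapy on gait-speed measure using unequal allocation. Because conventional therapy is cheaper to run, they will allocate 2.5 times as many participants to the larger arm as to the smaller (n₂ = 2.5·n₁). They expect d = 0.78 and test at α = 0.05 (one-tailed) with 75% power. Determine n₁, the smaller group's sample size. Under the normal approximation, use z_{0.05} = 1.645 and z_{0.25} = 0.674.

With allocation ratio k = n₂/n₁ = 2.5, Var(x̄₁−x̄₂) = σ²(1/n₁ + 1/(k·n₁)) = σ²·(k+1)/(k·n₁).
So n₁ = (1 + 1/k)·((z_{α} + z_β)/d)² = 1.400 × (2.319/0.78)².
n₁ = 1.400 × 8.84 = 12.4.
Round up: n₁ = 13, giving n₂ = ⌈2.5 × 13⌉ = ⌈32.5⌉ = 33.

n₁ = 13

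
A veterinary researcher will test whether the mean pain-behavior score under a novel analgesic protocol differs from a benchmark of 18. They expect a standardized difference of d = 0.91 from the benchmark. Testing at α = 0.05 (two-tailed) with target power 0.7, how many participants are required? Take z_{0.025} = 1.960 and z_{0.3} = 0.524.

For a one-sample test: n = ((z_{α/2} + z_β) / d)².
z_{α/2} + z_β = 1.960 + 0.524 = 2.484.
n = (2.484 / 0.91)² = 2.730² = 7.45.
Round up.

n = 8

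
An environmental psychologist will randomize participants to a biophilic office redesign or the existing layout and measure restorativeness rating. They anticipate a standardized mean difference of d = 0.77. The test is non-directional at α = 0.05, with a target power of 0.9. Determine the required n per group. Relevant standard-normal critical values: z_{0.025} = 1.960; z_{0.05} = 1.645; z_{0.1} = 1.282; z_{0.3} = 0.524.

For two independent groups with equal n: n = 2·((z_{α/2} + z_β) / d)².
z_{α/2} + z_β = 1.960 + 1.282 = 3.242.
n = 2 × (3.242 / 0.77)² = 2 × 4.210² = 2 × 17.73 = 35.5.
Round up to the next whole participant.

n = 36 per group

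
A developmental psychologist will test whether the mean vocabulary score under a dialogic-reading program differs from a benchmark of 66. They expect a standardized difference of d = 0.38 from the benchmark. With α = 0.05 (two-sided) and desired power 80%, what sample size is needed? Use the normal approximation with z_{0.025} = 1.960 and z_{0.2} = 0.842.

n = 55

For a one-sample test: n = ((z_{α/2} + z_β) / d)².
z_{α/2} + z_β = 1.960 + 0.842 = 2.802.
n = (2.802 / 0.38)² = 7.374² = 54.37.
Round up.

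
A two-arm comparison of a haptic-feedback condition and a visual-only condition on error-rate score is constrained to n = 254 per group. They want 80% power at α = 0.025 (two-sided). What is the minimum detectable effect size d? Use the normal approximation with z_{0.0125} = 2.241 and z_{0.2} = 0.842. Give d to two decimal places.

d_min ≈ 0.27

For two independent groups of n = 254 each: d_min = (z_{α/2} + z_β)·√(2/n).
z-sum = 2.241 + 0.842 = 3.083.
d_min = 3.083 × √(2/254) = 3.083 × 0.0887 = 0.274.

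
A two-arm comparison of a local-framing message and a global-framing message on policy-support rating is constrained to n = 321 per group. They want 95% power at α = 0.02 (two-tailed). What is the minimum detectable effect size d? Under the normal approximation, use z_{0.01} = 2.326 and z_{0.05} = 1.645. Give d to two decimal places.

For two independent groups of n = 321 each: d_min = (z_{α/2} + z_β)·√(2/n).
z-sum = 2.326 + 1.645 = 3.971.
d_min = 3.971 × √(2/321) = 3.971 × 0.0789 = 0.313.

d_min ≈ 0.31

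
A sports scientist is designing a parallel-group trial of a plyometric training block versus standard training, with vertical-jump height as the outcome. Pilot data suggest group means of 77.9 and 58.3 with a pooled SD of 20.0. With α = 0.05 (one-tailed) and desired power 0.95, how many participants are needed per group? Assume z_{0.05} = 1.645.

n = 23 per group

Cohen's d = |M₁ − M₂| / SD_pooled = |77.9 − 58.3| / 20.0 = 19.6 / 20.0 = 0.980.
For two independent groups with equal n: n = 2·((z_{α} + z_β) / d)².
z_{α} + z_β = 1.645 + 1.645 = 3.290.
n = 2 × (3.290 / 0.980)² = 2 × 3.357² = 2 × 11.27 = 22.5.
Round up to the next whole participant.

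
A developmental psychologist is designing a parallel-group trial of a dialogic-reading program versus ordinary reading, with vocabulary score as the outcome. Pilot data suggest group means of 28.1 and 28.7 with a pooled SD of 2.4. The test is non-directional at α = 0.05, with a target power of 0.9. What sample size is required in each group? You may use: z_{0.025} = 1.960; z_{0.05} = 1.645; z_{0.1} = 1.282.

n = 337 per group

Cohen's d = |M₁ − M₂| / SD_pooled = |28.1 − 28.7| / 2.4 = 0.6 / 2.4 = 0.250.
For two independent groups with equal n: n = 2·((z_{α/2} + z_β) / d)².
z_{α/2} + z_β = 1.960 + 1.282 = 3.242.
n = 2 × (3.242 / 0.250)² = 2 × 12.968² = 2 × 168.17 = 336.3.
Round up to the next whole participant.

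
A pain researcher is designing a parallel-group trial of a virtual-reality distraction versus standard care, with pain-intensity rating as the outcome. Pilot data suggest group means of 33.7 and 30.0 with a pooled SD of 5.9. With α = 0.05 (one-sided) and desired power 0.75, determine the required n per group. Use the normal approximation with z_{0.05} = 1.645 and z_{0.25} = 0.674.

Cohen's d = |M₁ − M₂| / SD_pooled = |33.7 − 30.0| / 5.9 = 3.7 / 5.9 = 0.627.
For two independent groups with equal n: n = 2·((z_{α} + z_β) / d)².
z_{α} + z_β = 1.645 + 0.674 = 2.319.
n = 2 × (2.319 / 0.627)² = 2 × 3.699² = 2 × 13.68 = 27.4.
Round up to the next whole participant.

n = 28 per group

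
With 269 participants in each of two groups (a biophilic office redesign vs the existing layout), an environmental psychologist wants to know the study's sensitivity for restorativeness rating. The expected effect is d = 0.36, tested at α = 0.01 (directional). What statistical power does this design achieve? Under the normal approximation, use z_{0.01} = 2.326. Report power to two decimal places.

For two equal groups, power = Φ(d·√(n/2) − z_{α}).
d·√(n/2) = 0.36 × √(269/2) = 0.36 × 11.597 = 4.175.
z_β = 4.175 − 2.326 = 1.849.
Power = Φ(1.849) = 0.968.

power ≈ 0.97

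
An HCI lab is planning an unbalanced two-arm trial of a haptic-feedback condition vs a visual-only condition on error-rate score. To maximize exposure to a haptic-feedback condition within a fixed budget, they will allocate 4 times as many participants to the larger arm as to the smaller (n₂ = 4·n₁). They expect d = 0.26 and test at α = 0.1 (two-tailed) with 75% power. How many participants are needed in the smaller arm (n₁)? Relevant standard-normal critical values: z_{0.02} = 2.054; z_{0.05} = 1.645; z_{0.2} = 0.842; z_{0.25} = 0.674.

n₁ = 100

With allocation ratio k = n₂/n₁ = 4, Var(x̄₁−x̄₂) = σ²(1/n₁ + 1/(k·n₁)) = σ²·(k+1)/(k·n₁).
So n₁ = (1 + 1/k)·((z_{α/2} + z_β)/d)² = 1.250 × (2.319/0.26)².
n₁ = 1.250 × 79.55 = 99.4.
Round up: n₁ = 100, giving n₂ = 4 × 100 = 400.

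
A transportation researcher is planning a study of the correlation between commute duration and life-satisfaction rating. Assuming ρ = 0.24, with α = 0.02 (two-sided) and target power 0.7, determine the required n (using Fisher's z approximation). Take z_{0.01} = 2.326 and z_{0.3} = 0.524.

n = 139

Fisher's z: C = ½·ln((1+r)/(1−r)) = ½·ln(1.6316) = 0.2448.
n = ((z_{α/2} + z_β)/C)² + 3.
(2.326 + 0.524) / 0.2448 = 2.850 / 0.2448 = 11.642.
n = 11.642² + 3 = 135.54 + 3 = 138.5.
Round up.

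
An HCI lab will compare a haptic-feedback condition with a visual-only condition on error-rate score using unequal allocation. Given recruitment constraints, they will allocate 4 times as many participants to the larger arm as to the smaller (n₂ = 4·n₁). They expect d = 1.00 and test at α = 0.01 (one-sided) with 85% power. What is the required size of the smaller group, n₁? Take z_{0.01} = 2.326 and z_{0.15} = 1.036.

n₁ = 15

With allocation ratio k = n₂/n₁ = 4, Var(x̄₁−x̄₂) = σ²(1/n₁ + 1/(k·n₁)) = σ²·(k+1)/(k·n₁).
So n₁ = (1 + 1/k)·((z_{α} + z_β)/d)² = 1.250 × (3.362/1.00)².
n₁ = 1.250 × 11.30 = 14.1.
Round up: n₁ = 15, giving n₂ = 4 × 15 = 60.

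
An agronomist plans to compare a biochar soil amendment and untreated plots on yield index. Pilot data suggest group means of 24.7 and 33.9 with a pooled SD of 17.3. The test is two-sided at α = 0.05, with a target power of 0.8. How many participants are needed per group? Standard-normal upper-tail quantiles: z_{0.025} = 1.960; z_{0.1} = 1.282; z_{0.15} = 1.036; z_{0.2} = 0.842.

n = 56 per group

Cohen's d = |M₁ − M₂| / SD_pooled = |24.7 − 33.9| / 17.3 = 9.2 / 17.3 = 0.532.
For two independent groups with equal n: n = 2·((z_{α/2} + z_β) / d)².
z_{α/2} + z_β = 1.960 + 0.842 = 2.802.
n = 2 × (2.802 / 0.532)² = 2 × 5.267² = 2 × 27.74 = 55.5.
Round up to the next whole participant.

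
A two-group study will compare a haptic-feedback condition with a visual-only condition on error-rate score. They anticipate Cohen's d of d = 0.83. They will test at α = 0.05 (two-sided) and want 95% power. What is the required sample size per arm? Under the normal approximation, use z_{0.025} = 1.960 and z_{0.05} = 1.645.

For two independent groups with equal n: n = 2·((z_{α/2} + z_β) / d)².
z_{α/2} + z_β = 1.960 + 1.645 = 3.605.
n = 2 × (3.605 / 0.83)² = 2 × 4.343² = 2 × 18.86 = 37.7.
Round up to the next whole participant.

n = 38 per group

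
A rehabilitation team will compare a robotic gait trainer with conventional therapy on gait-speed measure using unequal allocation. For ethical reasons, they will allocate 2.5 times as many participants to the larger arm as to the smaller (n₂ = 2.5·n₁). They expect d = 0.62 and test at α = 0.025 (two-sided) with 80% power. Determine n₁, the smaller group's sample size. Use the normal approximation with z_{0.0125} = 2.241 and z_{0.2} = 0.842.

With allocation ratio k = n₂/n₁ = 2.5, Var(x̄₁−x̄₂) = σ²(1/n₁ + 1/(k·n₁)) = σ²·(k+1)/(k·n₁).
So n₁ = (1 + 1/k)·((z_{α/2} + z_β)/d)² = 1.400 × (3.083/0.62)².
n₁ = 1.400 × 24.73 = 34.6.
Round up: n₁ = 35, giving n₂ = ⌈2.5 × 35⌉ = ⌈87.5⌉ = 88.

n₁ = 35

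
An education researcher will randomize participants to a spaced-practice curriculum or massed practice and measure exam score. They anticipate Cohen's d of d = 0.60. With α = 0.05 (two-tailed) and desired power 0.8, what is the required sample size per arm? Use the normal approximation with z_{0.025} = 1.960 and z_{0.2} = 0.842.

n = 44 per group

For two independent groups with equal n: n = 2·((z_{α/2} + z_β) / d)².
z_{α/2} + z_β = 1.960 + 0.842 = 2.802.
n = 2 × (2.802 / 0.60)² = 2 × 4.670² = 2 × 21.81 = 43.6.
Round up to the next whole participant.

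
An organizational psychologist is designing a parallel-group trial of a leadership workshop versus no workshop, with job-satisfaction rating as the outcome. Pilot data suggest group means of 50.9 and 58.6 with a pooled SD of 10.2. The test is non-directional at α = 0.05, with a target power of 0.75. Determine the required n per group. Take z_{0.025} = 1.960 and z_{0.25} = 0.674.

n = 25 per group

Cohen's d = |M₁ − M₂| / SD_pooled = |50.9 − 58.6| / 10.2 = 7.7 / 10.2 = 0.755.
For two independent groups with equal n: n = 2·((z_{α/2} + z_β) / d)².
z_{α/2} + z_β = 1.960 + 0.674 = 2.634.
n = 2 × (2.634 / 0.755)² = 2 × 3.489² = 2 × 12.17 = 24.3.
Round up to the next whole participant.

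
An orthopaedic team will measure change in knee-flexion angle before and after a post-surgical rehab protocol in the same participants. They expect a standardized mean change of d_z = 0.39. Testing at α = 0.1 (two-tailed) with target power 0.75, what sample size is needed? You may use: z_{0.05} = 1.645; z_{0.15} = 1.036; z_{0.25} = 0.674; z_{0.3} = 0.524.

n = 36 pairs

For a paired (one-sample on differences) test: n = ((z_{α/2} + z_β) / d)².
z_{α/2} + z_β = 1.645 + 0.674 = 2.319.
n = (2.319 / 0.39)² = 5.946² = 35.36.
Round up.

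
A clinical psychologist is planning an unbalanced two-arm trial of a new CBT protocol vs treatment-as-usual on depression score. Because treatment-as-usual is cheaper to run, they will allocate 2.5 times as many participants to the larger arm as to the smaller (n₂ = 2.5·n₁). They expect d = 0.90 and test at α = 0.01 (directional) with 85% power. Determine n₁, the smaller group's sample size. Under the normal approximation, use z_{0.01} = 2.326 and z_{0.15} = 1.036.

n₁ = 20

With allocation ratio k = n₂/n₁ = 2.5, Var(x̄₁−x̄₂) = σ²(1/n₁ + 1/(k·n₁)) = σ²·(k+1)/(k·n₁).
So n₁ = (1 + 1/k)·((z_{α} + z_β)/d)² = 1.400 × (3.362/0.90)².
n₁ = 1.400 × 13.95 = 19.5.
Round up: n₁ = 20, giving n₂ = 2.5 × 20 = 50.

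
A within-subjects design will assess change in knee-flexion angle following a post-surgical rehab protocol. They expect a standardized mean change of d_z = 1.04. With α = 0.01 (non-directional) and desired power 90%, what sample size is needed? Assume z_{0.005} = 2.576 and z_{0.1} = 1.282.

For a paired (one-sample on differences) test: n = ((z_{α/2} + z_β) / d)².
z_{α/2} + z_β = 2.576 + 1.282 = 3.858.
n = (3.858 / 1.04)² = 3.710² = 13.76.
Round up.

n = 14 pairs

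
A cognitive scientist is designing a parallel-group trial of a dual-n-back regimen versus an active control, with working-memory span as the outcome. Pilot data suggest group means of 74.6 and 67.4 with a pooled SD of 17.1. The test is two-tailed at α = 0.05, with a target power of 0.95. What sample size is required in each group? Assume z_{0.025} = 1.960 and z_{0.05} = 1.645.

n = 147 per group

Cohen's d = |M₁ − M₂| / SD_pooled = |74.6 − 67.4| / 17.1 = 7.2 / 17.1 = 0.421.
For two independent groups with equal n: n = 2·((z_{α/2} + z_β) / d)².
z_{α/2} + z_β = 1.960 + 1.645 = 3.605.
n = 2 × (3.605 / 0.421)² = 2 × 8.563² = 2 × 73.32 = 146.6.
Round up to the next whole participant.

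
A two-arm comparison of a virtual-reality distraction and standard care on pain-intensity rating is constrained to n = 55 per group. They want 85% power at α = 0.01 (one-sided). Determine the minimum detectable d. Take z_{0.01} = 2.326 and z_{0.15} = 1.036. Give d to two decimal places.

For two independent groups of n = 55 each: d_min = (z_{α} + z_β)·√(2/n).
z-sum = 2.326 + 1.036 = 3.362.
d_min = 3.362 × √(2/55) = 3.362 × 0.1907 = 0.641.

d_min ≈ 0.64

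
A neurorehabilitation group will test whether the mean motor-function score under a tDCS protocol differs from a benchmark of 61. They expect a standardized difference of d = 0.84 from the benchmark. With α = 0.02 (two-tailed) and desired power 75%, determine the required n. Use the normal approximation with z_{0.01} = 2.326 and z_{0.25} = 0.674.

For a one-sample test: n = ((z_{α/2} + z_β) / d)².
z_{α/2} + z_β = 2.326 + 0.674 = 3.000.
n = (3.000 / 0.84)² = 3.571² = 12.76.
Round up.

n = 13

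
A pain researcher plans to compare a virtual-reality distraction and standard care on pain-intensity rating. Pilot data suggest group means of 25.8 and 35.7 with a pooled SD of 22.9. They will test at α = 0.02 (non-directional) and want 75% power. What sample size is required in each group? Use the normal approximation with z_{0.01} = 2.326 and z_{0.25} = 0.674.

n = 97 per group

Cohen's d = |M₁ − M₂| / SD_pooled = |25.8 − 35.7| / 22.9 = 9.9 / 22.9 = 0.432.
For two independent groups with equal n: n = 2·((z_{α/2} + z_β) / d)².
z_{α/2} + z_β = 2.326 + 0.674 = 3.000.
n = 2 × (3.000 / 0.432)² = 2 × 6.944² = 2 × 48.23 = 96.5.
Round up to the next whole participant.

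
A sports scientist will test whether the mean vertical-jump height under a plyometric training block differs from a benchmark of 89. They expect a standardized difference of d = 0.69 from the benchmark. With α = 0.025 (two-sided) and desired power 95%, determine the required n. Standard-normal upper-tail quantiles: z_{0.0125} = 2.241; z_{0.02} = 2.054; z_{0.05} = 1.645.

For a one-sample test: n = ((z_{α/2} + z_β) / d)².
z_{α/2} + z_β = 2.241 + 1.645 = 3.886.
n = (3.886 / 0.69)² = 5.632² = 31.72.
Round up.

n = 32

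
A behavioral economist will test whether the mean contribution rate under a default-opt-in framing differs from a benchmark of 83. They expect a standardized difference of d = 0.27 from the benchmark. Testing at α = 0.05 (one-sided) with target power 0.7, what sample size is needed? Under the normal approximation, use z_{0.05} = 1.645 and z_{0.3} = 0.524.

n = 65

For a one-sample test: n = ((z_{α} + z_β) / d)².
z_{α} + z_β = 1.645 + 0.524 = 2.169.
n = (2.169 / 0.27)² = 8.033² = 64.53.
Round up.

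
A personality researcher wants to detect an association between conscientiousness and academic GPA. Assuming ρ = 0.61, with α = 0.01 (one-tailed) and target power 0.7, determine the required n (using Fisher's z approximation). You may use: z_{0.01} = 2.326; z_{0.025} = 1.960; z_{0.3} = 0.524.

n = 20

Fisher's z: C = ½·ln((1+r)/(1−r)) = ½·ln(4.1282) = 0.7089.
n = ((z_{α} + z_β)/C)² + 3.
(2.326 + 0.524) / 0.7089 = 2.850 / 0.7089 = 4.020.
n = 4.020² + 3 = 16.16 + 3 = 19.2.
Round up.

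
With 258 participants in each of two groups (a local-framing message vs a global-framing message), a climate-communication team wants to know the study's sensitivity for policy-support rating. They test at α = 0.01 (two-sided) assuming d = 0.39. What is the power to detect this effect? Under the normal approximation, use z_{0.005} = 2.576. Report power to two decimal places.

For two equal groups, power = Φ(d·√(n/2) − z_{α/2}).
d·√(n/2) = 0.39 × √(258/2) = 0.39 × 11.358 = 4.430.
z_β = 4.430 − 2.576 = 1.854.
Power = Φ(1.854) = 0.968.

power ≈ 0.97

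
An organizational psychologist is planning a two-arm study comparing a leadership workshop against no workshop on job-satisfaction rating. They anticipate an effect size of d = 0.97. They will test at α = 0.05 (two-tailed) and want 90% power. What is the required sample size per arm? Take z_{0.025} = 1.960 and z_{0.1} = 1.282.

For two independent groups with equal n: n = 2·((z_{α/2} + z_β) / d)².
z_{α/2} + z_β = 1.960 + 1.282 = 3.242.
n = 2 × (3.242 / 0.97)² = 2 × 3.342² = 2 × 11.17 = 22.3.
Round up to the next whole participant.

n = 23 per group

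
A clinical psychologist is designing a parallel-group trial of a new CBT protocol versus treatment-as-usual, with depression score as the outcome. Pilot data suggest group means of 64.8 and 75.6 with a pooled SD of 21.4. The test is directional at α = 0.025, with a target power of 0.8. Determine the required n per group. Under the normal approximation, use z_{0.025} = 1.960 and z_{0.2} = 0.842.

n = 62 per group

Cohen's d = |M₁ − M₂| / SD_pooled = |64.8 − 75.6| / 21.4 = 10.8 / 21.4 = 0.505.
For two independent groups with equal n: n = 2·((z_{α} + z_β) / d)².
z_{α} + z_β = 1.960 + 0.842 = 2.802.
n = 2 × (2.802 / 0.505)² = 2 × 5.549² = 2 × 30.79 = 61.6.
Round up to the next whole participant.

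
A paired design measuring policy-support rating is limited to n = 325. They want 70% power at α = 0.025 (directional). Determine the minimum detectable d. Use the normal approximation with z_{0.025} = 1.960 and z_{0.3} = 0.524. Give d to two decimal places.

d_min ≈ 0.14

For a single sample (or paired design) of n = 325: d_min = (z_{α} + z_β)/√n.
z-sum = 1.960 + 0.524 = 2.484.
d_min = 2.484 / √325 = 2.484 / 18.028 = 0.138.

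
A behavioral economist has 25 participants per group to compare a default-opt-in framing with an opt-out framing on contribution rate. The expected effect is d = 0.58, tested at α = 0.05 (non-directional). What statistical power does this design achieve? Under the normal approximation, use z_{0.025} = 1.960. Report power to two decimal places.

power ≈ 0.54

For two equal groups, power = Φ(d·√(n/2) − z_{α/2}).
d·√(n/2) = 0.58 × √(25/2) = 0.58 × 3.536 = 2.051.
z_β = 2.051 − 1.960 = 0.091.
Power = Φ(0.091) = 0.536.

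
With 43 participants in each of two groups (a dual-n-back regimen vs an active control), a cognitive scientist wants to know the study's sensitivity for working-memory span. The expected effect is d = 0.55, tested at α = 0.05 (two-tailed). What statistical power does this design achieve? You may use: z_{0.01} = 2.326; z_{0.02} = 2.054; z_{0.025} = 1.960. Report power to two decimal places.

For two equal groups, power = Φ(d·√(n/2) − z_{α/2}).
d·√(n/2) = 0.55 × √(43/2) = 0.55 × 4.637 = 2.550.
z_β = 2.550 − 1.960 = 0.590.
Power = Φ(0.590) = 0.722.

power ≈ 0.72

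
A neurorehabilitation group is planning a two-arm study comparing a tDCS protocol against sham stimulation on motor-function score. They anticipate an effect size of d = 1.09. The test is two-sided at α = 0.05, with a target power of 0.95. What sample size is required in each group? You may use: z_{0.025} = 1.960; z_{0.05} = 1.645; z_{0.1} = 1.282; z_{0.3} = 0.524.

For two independent groups with equal n: n = 2·((z_{α/2} + z_β) / d)².
z_{α/2} + z_β = 1.960 + 1.645 = 3.605.
n = 2 × (3.605 / 1.09)² = 2 × 3.307² = 2 × 10.94 = 21.9.
Round up to the next whole participant.

n = 22 per group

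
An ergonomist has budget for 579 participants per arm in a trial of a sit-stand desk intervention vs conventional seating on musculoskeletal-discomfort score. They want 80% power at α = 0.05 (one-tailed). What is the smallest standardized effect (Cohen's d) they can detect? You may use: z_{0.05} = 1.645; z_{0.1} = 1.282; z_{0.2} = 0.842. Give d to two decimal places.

For two independent groups of n = 579 each: d_min = (z_{α} + z_β)·√(2/n).
z-sum = 1.645 + 0.842 = 2.487.
d_min = 2.487 × √(2/579) = 2.487 × 0.0588 = 0.146.

d_min ≈ 0.15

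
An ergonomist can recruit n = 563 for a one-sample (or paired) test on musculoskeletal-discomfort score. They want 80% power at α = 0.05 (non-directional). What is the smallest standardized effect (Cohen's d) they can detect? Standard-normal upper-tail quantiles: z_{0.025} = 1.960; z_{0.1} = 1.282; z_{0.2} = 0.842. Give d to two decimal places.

For a single sample (or paired design) of n = 563: d_min = (z_{α/2} + z_β)/√n.
z-sum = 1.960 + 0.842 = 2.802.
d_min = 2.802 / √563 = 2.802 / 23.728 = 0.118.

d_min ≈ 0.12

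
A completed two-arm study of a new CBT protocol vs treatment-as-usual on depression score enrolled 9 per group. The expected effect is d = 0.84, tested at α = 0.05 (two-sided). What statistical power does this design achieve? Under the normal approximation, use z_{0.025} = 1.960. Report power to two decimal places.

power ≈ 0.43

For two equal groups, power = Φ(d·√(n/2) − z_{α/2}).
d·√(n/2) = 0.84 × √(9/2) = 0.84 × 2.121 = 1.782.
z_β = 1.782 − 1.960 = -0.178.
Power = Φ(-0.178) = 0.429.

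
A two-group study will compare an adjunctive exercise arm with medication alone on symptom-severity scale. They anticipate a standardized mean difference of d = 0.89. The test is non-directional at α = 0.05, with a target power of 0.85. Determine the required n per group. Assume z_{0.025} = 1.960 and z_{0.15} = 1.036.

For two independent groups with equal n: n = 2·((z_{α/2} + z_β) / d)².
z_{α/2} + z_β = 1.960 + 1.036 = 2.996.
n = 2 × (2.996 / 0.89)² = 2 × 3.366² = 2 × 11.33 = 22.7.
Round up to the next whole participant.

n = 23 per group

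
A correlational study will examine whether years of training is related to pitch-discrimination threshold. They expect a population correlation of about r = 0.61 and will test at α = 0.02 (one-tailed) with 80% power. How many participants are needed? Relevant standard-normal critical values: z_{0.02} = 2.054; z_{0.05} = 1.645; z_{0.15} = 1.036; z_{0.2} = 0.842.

Fisher's z: C = ½·ln((1+r)/(1−r)) = ½·ln(4.1282) = 0.7089.
n = ((z_{α} + z_β)/C)² + 3.
(2.054 + 0.842) / 0.7089 = 2.896 / 0.7089 = 4.085.
n = 4.085² + 3 = 16.69 + 3 = 19.7.
Round up.

n = 20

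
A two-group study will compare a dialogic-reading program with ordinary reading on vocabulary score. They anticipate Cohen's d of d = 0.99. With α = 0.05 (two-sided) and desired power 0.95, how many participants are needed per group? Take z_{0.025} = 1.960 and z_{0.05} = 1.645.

n = 27 per group

For two independent groups with equal n: n = 2·((z_{α/2} + z_β) / d)².
z_{α/2} + z_β = 1.960 + 1.645 = 3.605.
n = 2 × (3.605 / 0.99)² = 2 × 3.641² = 2 × 13.26 = 26.5.
Round up to the next whole participant.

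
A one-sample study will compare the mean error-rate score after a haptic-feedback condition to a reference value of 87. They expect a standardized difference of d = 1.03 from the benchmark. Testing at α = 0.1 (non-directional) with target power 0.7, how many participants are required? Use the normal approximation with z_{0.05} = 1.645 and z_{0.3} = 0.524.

n = 5

For a one-sample test: n = ((z_{α/2} + z_β) / d)².
z_{α/2} + z_β = 1.645 + 0.524 = 2.169.
n = (2.169 / 1.03)² = 2.106² = 4.43.
Round up.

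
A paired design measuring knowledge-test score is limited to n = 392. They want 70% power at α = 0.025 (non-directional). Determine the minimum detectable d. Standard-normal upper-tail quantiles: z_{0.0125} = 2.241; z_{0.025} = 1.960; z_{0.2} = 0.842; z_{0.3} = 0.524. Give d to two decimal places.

For a single sample (or paired design) of n = 392: d_min = (z_{α/2} + z_β)/√n.
z-sum = 2.241 + 0.524 = 2.765.
d_min = 2.765 / √392 = 2.765 / 19.799 = 0.140.

d_min ≈ 0.14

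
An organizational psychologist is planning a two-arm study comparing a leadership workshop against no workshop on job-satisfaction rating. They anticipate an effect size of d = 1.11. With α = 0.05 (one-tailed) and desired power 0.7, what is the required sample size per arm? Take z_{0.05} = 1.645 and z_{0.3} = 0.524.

For two independent groups with equal n: n = 2·((z_{α} + z_β) / d)².
z_{α} + z_β = 1.645 + 0.524 = 2.169.
n = 2 × (2.169 / 1.11)² = 2 × 1.954² = 2 × 3.82 = 7.6.
Round up to the next whole participant.

n = 8 per group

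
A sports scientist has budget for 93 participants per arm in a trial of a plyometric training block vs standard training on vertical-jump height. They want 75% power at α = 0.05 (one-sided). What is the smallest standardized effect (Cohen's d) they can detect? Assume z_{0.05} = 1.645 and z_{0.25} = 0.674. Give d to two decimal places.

d_min ≈ 0.34

For two independent groups of n = 93 each: d_min = (z_{α} + z_β)·√(2/n).
z-sum = 1.645 + 0.674 = 2.319.
d_min = 2.319 × √(2/93) = 2.319 × 0.1466 = 0.340.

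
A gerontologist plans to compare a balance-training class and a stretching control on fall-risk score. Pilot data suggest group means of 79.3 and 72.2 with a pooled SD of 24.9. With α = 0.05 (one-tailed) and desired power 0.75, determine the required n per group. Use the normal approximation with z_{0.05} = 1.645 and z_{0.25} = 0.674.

n = 133 per group

Cohen's d = |M₁ − M₂| / SD_pooled = |79.3 − 72.2| / 24.9 = 7.1 / 24.9 = 0.285.
For two independent groups with equal n: n = 2·((z_{α} + z_β) / d)².
z_{α} + z_β = 1.645 + 0.674 = 2.319.
n = 2 × (2.319 / 0.285)² = 2 × 8.137² = 2 × 66.21 = 132.4.
Round up to the next whole participant.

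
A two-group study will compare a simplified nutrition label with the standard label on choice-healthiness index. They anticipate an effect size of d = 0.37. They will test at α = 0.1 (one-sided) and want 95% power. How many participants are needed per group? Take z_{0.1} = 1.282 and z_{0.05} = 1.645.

n = 126 per group

For two independent groups with equal n: n = 2·((z_{α} + z_β) / d)².
z_{α} + z_β = 1.282 + 1.645 = 2.927.
n = 2 × (2.927 / 0.37)² = 2 × 7.911² = 2 × 62.58 = 125.2.
Round up to the next whole participant.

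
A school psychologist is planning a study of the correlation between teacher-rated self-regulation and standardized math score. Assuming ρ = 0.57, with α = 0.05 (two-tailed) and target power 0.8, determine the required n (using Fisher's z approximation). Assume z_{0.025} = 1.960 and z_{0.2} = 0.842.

Fisher's z: C = ½·ln((1+r)/(1−r)) = ½·ln(3.6512) = 0.6475.
n = ((z_{α/2} + z_β)/C)² + 3.
(1.960 + 0.842) / 0.6475 = 2.802 / 0.6475 = 4.327.
n = 4.327² + 3 = 18.73 + 3 = 21.7.
Round up.

n = 22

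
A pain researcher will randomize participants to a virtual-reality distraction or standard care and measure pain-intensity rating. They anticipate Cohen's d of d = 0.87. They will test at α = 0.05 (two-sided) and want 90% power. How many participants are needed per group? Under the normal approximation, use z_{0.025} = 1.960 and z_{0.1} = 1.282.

n = 28 per group

For two independent groups with equal n: n = 2·((z_{α/2} + z_β) / d)².
z_{α/2} + z_β = 1.960 + 1.282 = 3.242.
n = 2 × (3.242 / 0.87)² = 2 × 3.726² = 2 × 13.89 = 27.8.
Round up to the next whole participant.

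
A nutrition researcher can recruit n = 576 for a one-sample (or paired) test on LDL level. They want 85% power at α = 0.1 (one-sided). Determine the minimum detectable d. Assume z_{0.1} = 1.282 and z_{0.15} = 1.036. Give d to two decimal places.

d_min ≈ 0.10

For a single sample (or paired design) of n = 576: d_min = (z_{α} + z_β)/√n.
z-sum = 1.282 + 1.036 = 2.318.
d_min = 2.318 / √576 = 2.318 / 24.000 = 0.097.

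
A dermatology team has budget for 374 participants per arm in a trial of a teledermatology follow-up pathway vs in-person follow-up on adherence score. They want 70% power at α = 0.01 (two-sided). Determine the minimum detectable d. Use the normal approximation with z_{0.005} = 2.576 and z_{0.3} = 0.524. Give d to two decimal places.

d_min ≈ 0.23

For two independent groups of n = 374 each: d_min = (z_{α/2} + z_β)·√(2/n).
z-sum = 2.576 + 0.524 = 3.100.
d_min = 3.100 × √(2/374) = 3.100 × 0.0731 = 0.227.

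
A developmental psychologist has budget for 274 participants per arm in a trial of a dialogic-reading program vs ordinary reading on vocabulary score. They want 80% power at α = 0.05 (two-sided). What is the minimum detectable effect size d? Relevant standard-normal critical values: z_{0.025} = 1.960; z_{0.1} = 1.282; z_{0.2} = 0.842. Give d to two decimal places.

For two independent groups of n = 274 each: d_min = (z_{α/2} + z_β)·√(2/n).
z-sum = 1.960 + 0.842 = 2.802.
d_min = 2.802 × √(2/274) = 2.802 × 0.0854 = 0.239.

d_min ≈ 0.24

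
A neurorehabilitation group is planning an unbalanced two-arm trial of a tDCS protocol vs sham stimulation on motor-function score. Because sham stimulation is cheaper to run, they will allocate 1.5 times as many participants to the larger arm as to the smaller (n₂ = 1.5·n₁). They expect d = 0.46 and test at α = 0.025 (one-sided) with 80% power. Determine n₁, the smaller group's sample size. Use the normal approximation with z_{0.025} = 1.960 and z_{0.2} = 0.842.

n₁ = 62

With allocation ratio k = n₂/n₁ = 1.5, Var(x̄₁−x̄₂) = σ²(1/n₁ + 1/(k·n₁)) = σ²·(k+1)/(k·n₁).
So n₁ = (1 + 1/k)·((z_{α} + z_β)/d)² = 1.667 × (2.802/0.46)².
n₁ = 1.667 × 37.10 = 61.8.
Round up: n₁ = 62, giving n₂ = 1.5 × 62 = 93.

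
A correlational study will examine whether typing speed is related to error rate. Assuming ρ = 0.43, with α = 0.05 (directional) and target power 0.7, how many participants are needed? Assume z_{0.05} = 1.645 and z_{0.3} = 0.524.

n = 26

Fisher's z: C = ½·ln((1+r)/(1−r)) = ½·ln(2.5088) = 0.4599.
n = ((z_{α} + z_β)/C)² + 3.
(1.645 + 0.524) / 0.4599 = 2.169 / 0.4599 = 4.716.
n = 4.716² + 3 = 22.24 + 3 = 25.2.
Round up.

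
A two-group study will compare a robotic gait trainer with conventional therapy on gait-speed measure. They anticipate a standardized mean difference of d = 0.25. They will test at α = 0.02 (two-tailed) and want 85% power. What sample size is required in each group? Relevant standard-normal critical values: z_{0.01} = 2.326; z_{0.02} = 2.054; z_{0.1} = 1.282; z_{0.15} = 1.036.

For two independent groups with equal n: n = 2·((z_{α/2} + z_β) / d)².
z_{α/2} + z_β = 2.326 + 1.036 = 3.362.
n = 2 × (3.362 / 0.25)² = 2 × 13.448² = 2 × 180.85 = 361.7.
Round up to the next whole participant.

n = 362 per group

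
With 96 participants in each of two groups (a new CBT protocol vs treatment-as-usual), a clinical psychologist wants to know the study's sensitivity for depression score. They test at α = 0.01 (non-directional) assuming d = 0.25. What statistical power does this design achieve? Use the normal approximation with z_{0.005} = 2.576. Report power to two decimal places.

power ≈ 0.20

For two equal groups, power = Φ(d·√(n/2) − z_{α/2}).
d·√(n/2) = 0.25 × √(96/2) = 0.25 × 6.928 = 1.732.
z_β = 1.732 − 2.576 = -0.844.
Power = Φ(-0.844) = 0.199.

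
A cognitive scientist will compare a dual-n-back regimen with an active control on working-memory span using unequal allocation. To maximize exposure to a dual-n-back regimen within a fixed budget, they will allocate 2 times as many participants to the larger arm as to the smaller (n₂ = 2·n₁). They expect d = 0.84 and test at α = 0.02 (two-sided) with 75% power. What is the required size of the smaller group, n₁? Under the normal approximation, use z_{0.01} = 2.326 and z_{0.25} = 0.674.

With allocation ratio k = n₂/n₁ = 2, Var(x̄₁−x̄₂) = σ²(1/n₁ + 1/(k·n₁)) = σ²·(k+1)/(k·n₁).
So n₁ = (1 + 1/k)·((z_{α/2} + z_β)/d)² = 1.500 × (3.000/0.84)².
n₁ = 1.500 × 12.76 = 19.1.
Round up: n₁ = 20, giving n₂ = 2 × 20 = 40.

n₁ = 20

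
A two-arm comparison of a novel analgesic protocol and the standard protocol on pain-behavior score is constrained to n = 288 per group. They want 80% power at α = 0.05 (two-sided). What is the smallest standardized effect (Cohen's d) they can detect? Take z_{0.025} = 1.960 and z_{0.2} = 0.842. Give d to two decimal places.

d_min ≈ 0.23

For two independent groups of n = 288 each: d_min = (z_{α/2} + z_β)·√(2/n).
z-sum = 1.960 + 0.842 = 2.802.
d_min = 2.802 × √(2/288) = 2.802 × 0.0833 = 0.233.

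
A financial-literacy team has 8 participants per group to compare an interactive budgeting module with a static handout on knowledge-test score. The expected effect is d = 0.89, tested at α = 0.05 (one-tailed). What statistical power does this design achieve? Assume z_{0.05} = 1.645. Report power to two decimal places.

power ≈ 0.55

For two equal groups, power = Φ(d·√(n/2) − z_{α}).
d·√(n/2) = 0.89 × √(8/2) = 0.89 × 2.000 = 1.780.
z_β = 1.780 − 1.645 = 0.135.
Power = Φ(0.135) = 0.554.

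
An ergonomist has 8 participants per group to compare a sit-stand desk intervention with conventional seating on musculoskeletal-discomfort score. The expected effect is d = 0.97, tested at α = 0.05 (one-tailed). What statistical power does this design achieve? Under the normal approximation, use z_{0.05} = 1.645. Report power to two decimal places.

For two equal groups, power = Φ(d·√(n/2) − z_{α}).
d·√(n/2) = 0.97 × √(8/2) = 0.97 × 2.000 = 1.940.
z_β = 1.940 − 1.645 = 0.295.
Power = Φ(0.295) = 0.616.

power ≈ 0.62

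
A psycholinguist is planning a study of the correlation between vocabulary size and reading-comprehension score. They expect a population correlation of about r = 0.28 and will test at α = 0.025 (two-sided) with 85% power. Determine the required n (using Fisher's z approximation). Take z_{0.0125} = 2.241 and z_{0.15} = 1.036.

n = 133

Fisher's z: C = ½·ln((1+r)/(1−r)) = ½·ln(1.7778) = 0.2877.
n = ((z_{α/2} + z_β)/C)² + 3.
(2.241 + 1.036) / 0.2877 = 3.277 / 0.2877 = 11.390.
n = 11.390² + 3 = 129.74 + 3 = 132.7.
Round up.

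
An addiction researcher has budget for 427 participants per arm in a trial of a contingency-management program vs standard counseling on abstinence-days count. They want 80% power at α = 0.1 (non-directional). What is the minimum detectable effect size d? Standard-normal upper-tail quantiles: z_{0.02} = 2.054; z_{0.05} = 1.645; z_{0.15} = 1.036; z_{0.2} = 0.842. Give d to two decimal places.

d_min ≈ 0.17

For two independent groups of n = 427 each: d_min = (z_{α/2} + z_β)·√(2/n).
z-sum = 1.645 + 0.842 = 2.487.
d_min = 2.487 × √(2/427) = 2.487 × 0.0684 = 0.170.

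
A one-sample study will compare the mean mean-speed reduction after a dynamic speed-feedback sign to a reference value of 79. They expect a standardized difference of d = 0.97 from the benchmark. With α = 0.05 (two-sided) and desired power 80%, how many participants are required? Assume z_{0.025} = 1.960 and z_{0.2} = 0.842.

For a one-sample test: n = ((z_{α/2} + z_β) / d)².
z_{α/2} + z_β = 1.960 + 0.842 = 2.802.
n = (2.802 / 0.97)² = 2.889² = 8.34.
Round up.

n = 9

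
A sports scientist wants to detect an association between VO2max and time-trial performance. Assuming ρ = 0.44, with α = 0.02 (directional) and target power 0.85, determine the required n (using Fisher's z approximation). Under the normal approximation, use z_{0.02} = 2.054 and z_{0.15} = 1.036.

Fisher's z: C = ½·ln((1+r)/(1−r)) = ½·ln(2.5714) = 0.4722.
n = ((z_{α} + z_β)/C)² + 3.
(2.054 + 1.036) / 0.4722 = 3.090 / 0.4722 = 6.544.
n = 6.544² + 3 = 42.82 + 3 = 45.8.
Round up.

n = 46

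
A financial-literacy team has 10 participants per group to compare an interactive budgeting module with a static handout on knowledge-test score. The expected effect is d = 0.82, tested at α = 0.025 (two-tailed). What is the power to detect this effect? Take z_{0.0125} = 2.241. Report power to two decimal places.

For two equal groups, power = Φ(d·√(n/2) − z_{α/2}).
d·√(n/2) = 0.82 × √(10/2) = 0.82 × 2.236 = 1.834.
z_β = 1.834 − 2.241 = -0.407.
Power = Φ(-0.407) = 0.342.

power ≈ 0.34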